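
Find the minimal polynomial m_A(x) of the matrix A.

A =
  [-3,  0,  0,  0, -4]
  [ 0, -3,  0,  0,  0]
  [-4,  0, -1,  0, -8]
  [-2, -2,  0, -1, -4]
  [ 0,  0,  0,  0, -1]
x^2 + 4*x + 3

The characteristic polynomial is χ_A(x) = (x + 1)^3*(x + 3)^2, so the eigenvalues are known. The minimal polynomial is
  m_A(x) = Π_λ (x − λ)^{k_λ}
where k_λ is the size of the *largest* Jordan block for λ (equivalently, the smallest k with (A − λI)^k v = 0 for every generalised eigenvector v of λ).

  λ = -3: largest Jordan block has size 1, contributing (x + 3)
  λ = -1: largest Jordan block has size 1, contributing (x + 1)

So m_A(x) = (x + 1)*(x + 3) = x^2 + 4*x + 3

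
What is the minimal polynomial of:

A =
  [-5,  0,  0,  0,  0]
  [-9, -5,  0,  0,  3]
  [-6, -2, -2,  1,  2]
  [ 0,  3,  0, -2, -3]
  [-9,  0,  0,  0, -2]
x^3 + 9*x^2 + 24*x + 20

The characteristic polynomial is χ_A(x) = (x + 2)^3*(x + 5)^2, so the eigenvalues are known. The minimal polynomial is
  m_A(x) = Π_λ (x − λ)^{k_λ}
where k_λ is the size of the *largest* Jordan block for λ (equivalently, the smallest k with (A − λI)^k v = 0 for every generalised eigenvector v of λ).

  λ = -5: largest Jordan block has size 1, contributing (x + 5)
  λ = -2: largest Jordan block has size 2, contributing (x + 2)^2

So m_A(x) = (x + 2)^2*(x + 5) = x^3 + 9*x^2 + 24*x + 20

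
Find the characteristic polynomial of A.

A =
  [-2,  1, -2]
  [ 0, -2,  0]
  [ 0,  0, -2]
x^3 + 6*x^2 + 12*x + 8

Expanding det(x·I − A) (e.g. by cofactor expansion or by noting that A is similar to its Jordan form J, which has the same characteristic polynomial as A) gives
  χ_A(x) = x^3 + 6*x^2 + 12*x + 8
which factors as (x + 2)^3. The eigenvalues (with algebraic multiplicities) are λ = -2 with multiplicity 3.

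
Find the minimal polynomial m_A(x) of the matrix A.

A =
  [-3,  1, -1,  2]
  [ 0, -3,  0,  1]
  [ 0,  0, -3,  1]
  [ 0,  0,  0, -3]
x^2 + 6*x + 9

The characteristic polynomial is χ_A(x) = (x + 3)^4, so the eigenvalues are known. The minimal polynomial is
  m_A(x) = Π_λ (x − λ)^{k_λ}
where k_λ is the size of the *largest* Jordan block for λ (equivalently, the smallest k with (A − λI)^k v = 0 for every generalised eigenvector v of λ).

  λ = -3: largest Jordan block has size 2, contributing (x + 3)^2

So m_A(x) = (x + 3)^2 = x^2 + 6*x + 9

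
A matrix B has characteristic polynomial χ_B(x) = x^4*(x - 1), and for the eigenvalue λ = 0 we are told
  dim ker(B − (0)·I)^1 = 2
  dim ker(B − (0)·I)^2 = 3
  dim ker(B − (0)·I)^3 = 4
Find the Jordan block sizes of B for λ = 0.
Block sizes for λ = 0: [3, 1]

From the dimensions of kernels of powers, the number of Jordan blocks of size at least j is d_j − d_{j−1} where d_j = dim ker(N^j) (with d_0 = 0). Computing the differences gives [2, 1, 1].
The number of blocks of size exactly k is (#blocks of size ≥ k) − (#blocks of size ≥ k + 1), so the partition is: 1 block(s) of size 1, 1 block(s) of size 3.
In nonincreasing order the block sizes are [3, 1].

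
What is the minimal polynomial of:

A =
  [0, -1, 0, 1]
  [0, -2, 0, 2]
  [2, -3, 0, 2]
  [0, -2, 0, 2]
x^2

The characteristic polynomial is χ_A(x) = x^4, so the eigenvalues are known. The minimal polynomial is
  m_A(x) = Π_λ (x − λ)^{k_λ}
where k_λ is the size of the *largest* Jordan block for λ (equivalently, the smallest k with (A − λI)^k v = 0 for every generalised eigenvector v of λ).

  λ = 0: largest Jordan block has size 2, contributing (x − 0)^2

So m_A(x) = x^2 = x^2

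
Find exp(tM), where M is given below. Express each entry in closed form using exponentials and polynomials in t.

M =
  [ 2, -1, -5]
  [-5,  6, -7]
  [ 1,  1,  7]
e^{tM} =
  [9*t^2*exp(5*t)/2 - 3*t*exp(5*t) + exp(5*t), -3*t^2*exp(5*t)/2 - t*exp(5*t), 6*t^2*exp(5*t) - 5*t*exp(5*t)]
  [3*t^2*exp(5*t)/2 - 5*t*exp(5*t), -t^2*exp(5*t)/2 + t*exp(5*t) + exp(5*t), 2*t^2*exp(5*t) - 7*t*exp(5*t)]
  [-3*t^2*exp(5*t) + t*exp(5*t), t^2*exp(5*t) + t*exp(5*t), -4*t^2*exp(5*t) + 2*t*exp(5*t) + exp(5*t)]

Strategy: write M = P · J · P⁻¹ where J is a Jordan canonical form, so e^{tM} = P · e^{tJ} · P⁻¹, and e^{tJ} can be computed block-by-block.

M has Jordan form
J =
  [5, 1, 0]
  [0, 5, 1]
  [0, 0, 5]
(up to reordering of blocks).

Per-block formulas:
  For a 3×3 Jordan block J_3(5): exp(t · J_3(5)) = e^(5t)·(I + t·N + (t^2/2)·N^2), where N is the 3×3 nilpotent shift.

After assembling e^{tJ} and conjugating by P, we get:

e^{tM} =
  [9*t^2*exp(5*t)/2 - 3*t*exp(5*t) + exp(5*t), -3*t^2*exp(5*t)/2 - t*exp(5*t), 6*t^2*exp(5*t) - 5*t*exp(5*t)]
  [3*t^2*exp(5*t)/2 - 5*t*exp(5*t), -t^2*exp(5*t)/2 + t*exp(5*t) + exp(5*t), 2*t^2*exp(5*t) - 7*t*exp(5*t)]
  [-3*t^2*exp(5*t) + t*exp(5*t), t^2*exp(5*t) + t*exp(5*t), -4*t^2*exp(5*t) + 2*t*exp(5*t) + exp(5*t)]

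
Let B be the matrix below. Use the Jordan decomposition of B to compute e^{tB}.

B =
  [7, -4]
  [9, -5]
e^{tB} =
  [6*t*exp(t) + exp(t), -4*t*exp(t)]
  [9*t*exp(t), -6*t*exp(t) + exp(t)]

Strategy: write B = P · J · P⁻¹ where J is a Jordan canonical form, so e^{tB} = P · e^{tJ} · P⁻¹, and e^{tJ} can be computed block-by-block.

B has Jordan form
J =
  [1, 1]
  [0, 1]
(up to reordering of blocks).

Per-block formulas:
  For a 2×2 Jordan block J_2(1): exp(t · J_2(1)) = e^(1t)·(I + t·N), where N is the 2×2 nilpotent shift.

After assembling e^{tJ} and conjugating by P, we get:

e^{tB} =
  [6*t*exp(t) + exp(t), -4*t*exp(t)]
  [9*t*exp(t), -6*t*exp(t) + exp(t)]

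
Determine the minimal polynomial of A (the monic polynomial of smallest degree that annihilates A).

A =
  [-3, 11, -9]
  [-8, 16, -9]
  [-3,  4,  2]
x^3 - 15*x^2 + 75*x - 125

The characteristic polynomial is χ_A(x) = (x - 5)^3, so the eigenvalues are known. The minimal polynomial is
  m_A(x) = Π_λ (x − λ)^{k_λ}
where k_λ is the size of the *largest* Jordan block for λ (equivalently, the smallest k with (A − λI)^k v = 0 for every generalised eigenvector v of λ).

  λ = 5: largest Jordan block has size 3, contributing (x − 5)^3

So m_A(x) = (x - 5)^3 = x^3 - 15*x^2 + 75*x - 125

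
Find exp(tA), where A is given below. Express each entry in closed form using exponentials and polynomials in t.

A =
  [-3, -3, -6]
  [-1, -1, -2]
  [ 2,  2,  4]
e^{tA} =
  [1 - 3*t, -3*t, -6*t]
  [-t, 1 - t, -2*t]
  [2*t, 2*t, 4*t + 1]

Strategy: write A = P · J · P⁻¹ where J is a Jordan canonical form, so e^{tA} = P · e^{tJ} · P⁻¹, and e^{tJ} can be computed block-by-block.

A has Jordan form
J =
  [0, 1, 0]
  [0, 0, 0]
  [0, 0, 0]
(up to reordering of blocks).

Per-block formulas:
  For a 1×1 block at λ = 0: exp(t · [0]) = [e^(0t)].
  For a 2×2 Jordan block J_2(0): exp(t · J_2(0)) = e^(0t)·(I + t·N), where N is the 2×2 nilpotent shift.

After assembling e^{tJ} and conjugating by P, we get:

e^{tA} =
  [1 - 3*t, -3*t, -6*t]
  [-t, 1 - t, -2*t]
  [2*t, 2*t, 4*t + 1]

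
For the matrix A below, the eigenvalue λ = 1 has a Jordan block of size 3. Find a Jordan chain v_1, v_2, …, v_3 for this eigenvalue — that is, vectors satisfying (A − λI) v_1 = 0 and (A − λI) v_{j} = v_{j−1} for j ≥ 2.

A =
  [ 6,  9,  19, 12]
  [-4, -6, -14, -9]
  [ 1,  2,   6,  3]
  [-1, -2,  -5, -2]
A Jordan chain for λ = 1 of length 3:
v_1 = (-4, 3, -1, 1)ᵀ
v_2 = (5, -4, 1, -1)ᵀ
v_3 = (1, 0, 0, 0)ᵀ

Let N = A − (1)·I. We want v_3 with N^3 v_3 = 0 but N^2 v_3 ≠ 0; then v_{j-1} := N · v_j for j = 3, …, 2.

Pick v_3 = (1, 0, 0, 0)ᵀ.
Then v_2 = N · v_3 = (5, -4, 1, -1)ᵀ.
Then v_1 = N · v_2 = (-4, 3, -1, 1)ᵀ.

Sanity check: (A − (1)·I) v_1 = (0, 0, 0, 0)ᵀ = 0. ✓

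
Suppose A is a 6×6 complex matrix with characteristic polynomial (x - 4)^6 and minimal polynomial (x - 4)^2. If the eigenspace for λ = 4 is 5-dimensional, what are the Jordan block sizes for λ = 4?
Block sizes for λ = 4: [2, 1, 1, 1, 1]

Step 1 — from the characteristic polynomial, algebraic multiplicity of λ = 4 is 6. From dim ker(A − (4)·I) = 5, there are exactly 5 Jordan blocks for λ = 4.
Step 2 — from the minimal polynomial, the factor (x − 4)^2 tells us the largest block for λ = 4 has size 2.
Step 3 — with total size 6, 5 blocks, and largest block 2, the block sizes (in nonincreasing order) are [2, 1, 1, 1, 1].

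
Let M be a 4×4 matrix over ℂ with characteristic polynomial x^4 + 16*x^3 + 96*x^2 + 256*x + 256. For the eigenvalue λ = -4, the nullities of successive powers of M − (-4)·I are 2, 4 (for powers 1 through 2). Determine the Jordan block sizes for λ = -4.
Block sizes for λ = -4: [2, 2]

From the dimensions of kernels of powers, the number of Jordan blocks of size at least j is d_j − d_{j−1} where d_j = dim ker(N^j) (with d_0 = 0). Computing the differences gives [2, 2].
The number of blocks of size exactly k is (#blocks of size ≥ k) − (#blocks of size ≥ k + 1), so the partition is: 2 block(s) of size 2.
In nonincreasing order the block sizes are [2, 2].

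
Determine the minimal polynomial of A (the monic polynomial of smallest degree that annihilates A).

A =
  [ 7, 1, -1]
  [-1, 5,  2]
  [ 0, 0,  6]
x^3 - 18*x^2 + 108*x - 216

The characteristic polynomial is χ_A(x) = (x - 6)^3, so the eigenvalues are known. The minimal polynomial is
  m_A(x) = Π_λ (x − λ)^{k_λ}
where k_λ is the size of the *largest* Jordan block for λ (equivalently, the smallest k with (A − λI)^k v = 0 for every generalised eigenvector v of λ).

  λ = 6: largest Jordan block has size 3, contributing (x − 6)^3

So m_A(x) = (x - 6)^3 = x^3 - 18*x^2 + 108*x - 216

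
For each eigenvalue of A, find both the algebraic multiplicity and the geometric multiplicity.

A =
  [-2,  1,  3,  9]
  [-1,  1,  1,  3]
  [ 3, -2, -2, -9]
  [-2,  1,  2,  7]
λ = 1: alg = 4, geom = 2

Step 1 — factor the characteristic polynomial to read off the algebraic multiplicities:
  χ_A(x) = (x - 1)^4

Step 2 — compute geometric multiplicities via the rank-nullity identity g(λ) = n − rank(A − λI):
  rank(A − (1)·I) = 2, so dim ker(A − (1)·I) = n − 2 = 2

Summary:
  λ = 1: algebraic multiplicity = 4, geometric multiplicity = 2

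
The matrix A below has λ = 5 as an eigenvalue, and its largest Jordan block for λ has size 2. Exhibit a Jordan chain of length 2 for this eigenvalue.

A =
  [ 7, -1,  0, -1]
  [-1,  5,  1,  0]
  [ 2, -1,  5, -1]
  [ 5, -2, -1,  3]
A Jordan chain for λ = 5 of length 2:
v_1 = (2, -1, 2, 5)ᵀ
v_2 = (1, 0, 0, 0)ᵀ

Let N = A − (5)·I. We want v_2 with N^2 v_2 = 0 but N^1 v_2 ≠ 0; then v_{j-1} := N · v_j for j = 2, …, 2.

Pick v_2 = (1, 0, 0, 0)ᵀ.
Then v_1 = N · v_2 = (2, -1, 2, 5)ᵀ.

Sanity check: (A − (5)·I) v_1 = (0, 0, 0, 0)ᵀ = 0. ✓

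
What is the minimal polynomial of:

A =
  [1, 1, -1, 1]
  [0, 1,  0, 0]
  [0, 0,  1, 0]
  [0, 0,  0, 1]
x^2 - 2*x + 1

The characteristic polynomial is χ_A(x) = (x - 1)^4, so the eigenvalues are known. The minimal polynomial is
  m_A(x) = Π_λ (x − λ)^{k_λ}
where k_λ is the size of the *largest* Jordan block for λ (equivalently, the smallest k with (A − λI)^k v = 0 for every generalised eigenvector v of λ).

  λ = 1: largest Jordan block has size 2, contributing (x − 1)^2

So m_A(x) = (x - 1)^2 = x^2 - 2*x + 1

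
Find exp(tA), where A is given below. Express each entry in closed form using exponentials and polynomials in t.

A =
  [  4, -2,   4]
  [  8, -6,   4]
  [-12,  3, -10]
e^{tA} =
  [8*t*exp(-4*t) + exp(-4*t), -2*t*exp(-4*t), 4*t*exp(-4*t)]
  [8*t*exp(-4*t), -2*t*exp(-4*t) + exp(-4*t), 4*t*exp(-4*t)]
  [-12*t*exp(-4*t), 3*t*exp(-4*t), -6*t*exp(-4*t) + exp(-4*t)]

Strategy: write A = P · J · P⁻¹ where J is a Jordan canonical form, so e^{tA} = P · e^{tJ} · P⁻¹, and e^{tJ} can be computed block-by-block.

A has Jordan form
J =
  [-4,  1,  0]
  [ 0, -4,  0]
  [ 0,  0, -4]
(up to reordering of blocks).

Per-block formulas:
  For a 1×1 block at λ = -4: exp(t · [-4]) = [e^(-4t)].
  For a 2×2 Jordan block J_2(-4): exp(t · J_2(-4)) = e^(-4t)·(I + t·N), where N is the 2×2 nilpotent shift.

After assembling e^{tJ} and conjugating by P, we get:

e^{tA} =
  [8*t*exp(-4*t) + exp(-4*t), -2*t*exp(-4*t), 4*t*exp(-4*t)]
  [8*t*exp(-4*t), -2*t*exp(-4*t) + exp(-4*t), 4*t*exp(-4*t)]
  [-12*t*exp(-4*t), 3*t*exp(-4*t), -6*t*exp(-4*t) + exp(-4*t)]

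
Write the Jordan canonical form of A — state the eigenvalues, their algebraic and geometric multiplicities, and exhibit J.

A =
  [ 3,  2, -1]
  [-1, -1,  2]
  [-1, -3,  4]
J_3(2)

The characteristic polynomial is
  det(x·I − A) = x^3 - 6*x^2 + 12*x - 8 = (x - 2)^3

Eigenvalues and multiplicities (the geometric multiplicity of λ is n − rank(A − λI), which equals the number of Jordan blocks for λ):
  λ = 2: algebraic multiplicity = 3, geometric multiplicity = 1

Determining the block sizes for each eigenvalue:
  λ = 2: one block (gm = 1), so the single block has size am = 3 → block sizes [3]

Assembling the blocks gives a Jordan form
J =
  [2, 1, 0]
  [0, 2, 1]
  [0, 0, 2]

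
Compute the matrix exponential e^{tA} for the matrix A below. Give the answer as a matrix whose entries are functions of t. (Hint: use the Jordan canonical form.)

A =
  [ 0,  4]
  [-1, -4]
e^{tA} =
  [2*t*exp(-2*t) + exp(-2*t), 4*t*exp(-2*t)]
  [-t*exp(-2*t), -2*t*exp(-2*t) + exp(-2*t)]

Strategy: write A = P · J · P⁻¹ where J is a Jordan canonical form, so e^{tA} = P · e^{tJ} · P⁻¹, and e^{tJ} can be computed block-by-block.

A has Jordan form
J =
  [-2,  1]
  [ 0, -2]
(up to reordering of blocks).

Per-block formulas:
  For a 2×2 Jordan block J_2(-2): exp(t · J_2(-2)) = e^(-2t)·(I + t·N), where N is the 2×2 nilpotent shift.

After assembling e^{tJ} and conjugating by P, we get:

e^{tA} =
  [2*t*exp(-2*t) + exp(-2*t), 4*t*exp(-2*t)]
  [-t*exp(-2*t), -2*t*exp(-2*t) + exp(-2*t)]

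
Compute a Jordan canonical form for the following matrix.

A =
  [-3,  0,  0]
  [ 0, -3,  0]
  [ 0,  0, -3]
J_1(-3) ⊕ J_1(-3) ⊕ J_1(-3)

The characteristic polynomial is
  det(x·I − A) = x^3 + 9*x^2 + 27*x + 27 = (x + 3)^3

Eigenvalues and multiplicities (the geometric multiplicity of λ is n − rank(A − λI), which equals the number of Jordan blocks for λ):
  λ = -3: algebraic multiplicity = 3, geometric multiplicity = 3

Determining the block sizes for each eigenvalue:
  λ = -3: gm = am = 3, so every block has size 1 → block sizes [1, 1, 1]

Assembling the blocks gives a Jordan form
J =
  [-3,  0,  0]
  [ 0, -3,  0]
  [ 0,  0, -3]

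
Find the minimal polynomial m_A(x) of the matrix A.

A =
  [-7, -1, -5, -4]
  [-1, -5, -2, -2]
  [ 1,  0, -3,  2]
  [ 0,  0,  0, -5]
x^3 + 15*x^2 + 75*x + 125

The characteristic polynomial is χ_A(x) = (x + 5)^4, so the eigenvalues are known. The minimal polynomial is
  m_A(x) = Π_λ (x − λ)^{k_λ}
where k_λ is the size of the *largest* Jordan block for λ (equivalently, the smallest k with (A − λI)^k v = 0 for every generalised eigenvector v of λ).

  λ = -5: largest Jordan block has size 3, contributing (x + 5)^3

So m_A(x) = (x + 5)^3 = x^3 + 15*x^2 + 75*x + 125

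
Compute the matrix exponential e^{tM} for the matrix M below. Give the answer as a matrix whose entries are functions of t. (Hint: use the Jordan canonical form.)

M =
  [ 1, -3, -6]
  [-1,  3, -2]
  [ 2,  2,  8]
e^{tM} =
  [-3*t*exp(4*t) + exp(4*t), -3*t*exp(4*t), -6*t*exp(4*t)]
  [-t*exp(4*t), -t*exp(4*t) + exp(4*t), -2*t*exp(4*t)]
  [2*t*exp(4*t), 2*t*exp(4*t), 4*t*exp(4*t) + exp(4*t)]

Strategy: write M = P · J · P⁻¹ where J is a Jordan canonical form, so e^{tM} = P · e^{tJ} · P⁻¹, and e^{tJ} can be computed block-by-block.

M has Jordan form
J =
  [4, 1, 0]
  [0, 4, 0]
  [0, 0, 4]
(up to reordering of blocks).

Per-block formulas:
  For a 2×2 Jordan block J_2(4): exp(t · J_2(4)) = e^(4t)·(I + t·N), where N is the 2×2 nilpotent shift.
  For a 1×1 block at λ = 4: exp(t · [4]) = [e^(4t)].

After assembling e^{tJ} and conjugating by P, we get:

e^{tM} =
  [-3*t*exp(4*t) + exp(4*t), -3*t*exp(4*t), -6*t*exp(4*t)]
  [-t*exp(4*t), -t*exp(4*t) + exp(4*t), -2*t*exp(4*t)]
  [2*t*exp(4*t), 2*t*exp(4*t), 4*t*exp(4*t) + exp(4*t)]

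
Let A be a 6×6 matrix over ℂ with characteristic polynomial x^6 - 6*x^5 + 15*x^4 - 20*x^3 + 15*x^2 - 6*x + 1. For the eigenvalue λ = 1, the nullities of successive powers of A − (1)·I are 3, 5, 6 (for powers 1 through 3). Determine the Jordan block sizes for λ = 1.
Block sizes for λ = 1: [3, 2, 1]

From the dimensions of kernels of powers, the number of Jordan blocks of size at least j is d_j − d_{j−1} where d_j = dim ker(N^j) (with d_0 = 0). Computing the differences gives [3, 2, 1].
The number of blocks of size exactly k is (#blocks of size ≥ k) − (#blocks of size ≥ k + 1), so the partition is: 1 block(s) of size 1, 1 block(s) of size 2, 1 block(s) of size 3.
In nonincreasing order the block sizes are [3, 2, 1].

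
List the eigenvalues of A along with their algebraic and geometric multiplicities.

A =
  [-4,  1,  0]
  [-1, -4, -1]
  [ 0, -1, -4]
λ = -4: alg = 3, geom = 1

Step 1 — factor the characteristic polynomial to read off the algebraic multiplicities:
  χ_A(x) = (x + 4)^3

Step 2 — compute geometric multiplicities via the rank-nullity identity g(λ) = n − rank(A − λI):
  rank(A − (-4)·I) = 2, so dim ker(A − (-4)·I) = n − 2 = 1

Summary:
  λ = -4: algebraic multiplicity = 3, geometric multiplicity = 1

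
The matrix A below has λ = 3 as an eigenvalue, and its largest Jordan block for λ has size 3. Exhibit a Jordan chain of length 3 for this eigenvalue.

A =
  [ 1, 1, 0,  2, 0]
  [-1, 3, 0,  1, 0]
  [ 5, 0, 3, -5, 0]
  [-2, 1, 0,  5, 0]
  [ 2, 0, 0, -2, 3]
A Jordan chain for λ = 3 of length 3:
v_1 = (-1, 0, 0, -1, 0)ᵀ
v_2 = (-2, -1, 5, -2, 2)ᵀ
v_3 = (1, 0, 0, 0, 0)ᵀ

Let N = A − (3)·I. We want v_3 with N^3 v_3 = 0 but N^2 v_3 ≠ 0; then v_{j-1} := N · v_j for j = 3, …, 2.

Pick v_3 = (1, 0, 0, 0, 0)ᵀ.
Then v_2 = N · v_3 = (-2, -1, 5, -2, 2)ᵀ.
Then v_1 = N · v_2 = (-1, 0, 0, -1, 0)ᵀ.

Sanity check: (A − (3)·I) v_1 = (0, 0, 0, 0, 0)ᵀ = 0. ✓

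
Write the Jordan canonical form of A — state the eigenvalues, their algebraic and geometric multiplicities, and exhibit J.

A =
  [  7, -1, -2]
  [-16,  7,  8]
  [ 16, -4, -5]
J_2(3) ⊕ J_1(3)

The characteristic polynomial is
  det(x·I − A) = x^3 - 9*x^2 + 27*x - 27 = (x - 3)^3

Eigenvalues and multiplicities (the geometric multiplicity of λ is n − rank(A − λI), which equals the number of Jordan blocks for λ):
  λ = 3: algebraic multiplicity = 3, geometric multiplicity = 2

Determining the block sizes for each eigenvalue:
  λ = 3: 2 blocks summing to 3 forces exactly one block of size 2 and the rest size 1 → block sizes [2, 1]

Assembling the blocks gives a Jordan form
J =
  [3, 1, 0]
  [0, 3, 0]
  [0, 0, 3]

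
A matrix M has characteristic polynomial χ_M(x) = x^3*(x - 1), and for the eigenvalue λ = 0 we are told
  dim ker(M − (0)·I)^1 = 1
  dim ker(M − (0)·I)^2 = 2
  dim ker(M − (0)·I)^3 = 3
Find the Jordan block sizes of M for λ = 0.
Block sizes for λ = 0: [3]

From the dimensions of kernels of powers, the number of Jordan blocks of size at least j is d_j − d_{j−1} where d_j = dim ker(N^j) (with d_0 = 0). Computing the differences gives [1, 1, 1].
The number of blocks of size exactly k is (#blocks of size ≥ k) − (#blocks of size ≥ k + 1), so the partition is: 1 block(s) of size 3.
In nonincreasing order the block sizes are [3].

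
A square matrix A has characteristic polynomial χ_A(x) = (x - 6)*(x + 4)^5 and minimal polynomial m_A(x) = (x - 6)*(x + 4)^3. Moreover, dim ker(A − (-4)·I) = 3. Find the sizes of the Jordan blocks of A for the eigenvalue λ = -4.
Block sizes for λ = -4: [3, 1, 1]

Step 1 — from the characteristic polynomial, algebraic multiplicity of λ = -4 is 5. From dim ker(A − (-4)·I) = 3, there are exactly 3 Jordan blocks for λ = -4.
Step 2 — from the minimal polynomial, the factor (x + 4)^3 tells us the largest block for λ = -4 has size 3.
Step 3 — with total size 5, 3 blocks, and largest block 3, the block sizes (in nonincreasing order) are [3, 1, 1].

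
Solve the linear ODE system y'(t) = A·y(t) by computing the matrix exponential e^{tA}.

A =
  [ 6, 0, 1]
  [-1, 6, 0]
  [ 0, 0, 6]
e^{tA} =
  [exp(6*t), 0, t*exp(6*t)]
  [-t*exp(6*t), exp(6*t), -t^2*exp(6*t)/2]
  [0, 0, exp(6*t)]

Strategy: write A = P · J · P⁻¹ where J is a Jordan canonical form, so e^{tA} = P · e^{tJ} · P⁻¹, and e^{tJ} can be computed block-by-block.

A has Jordan form
J =
  [6, 1, 0]
  [0, 6, 1]
  [0, 0, 6]
(up to reordering of blocks).

Per-block formulas:
  For a 3×3 Jordan block J_3(6): exp(t · J_3(6)) = e^(6t)·(I + t·N + (t^2/2)·N^2), where N is the 3×3 nilpotent shift.

After assembling e^{tJ} and conjugating by P, we get:

e^{tA} =
  [exp(6*t), 0, t*exp(6*t)]
  [-t*exp(6*t), exp(6*t), -t^2*exp(6*t)/2]
  [0, 0, exp(6*t)]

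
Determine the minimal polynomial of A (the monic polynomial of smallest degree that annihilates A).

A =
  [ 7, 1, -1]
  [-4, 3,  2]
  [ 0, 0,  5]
x^2 - 10*x + 25

The characteristic polynomial is χ_A(x) = (x - 5)^3, so the eigenvalues are known. The minimal polynomial is
  m_A(x) = Π_λ (x − λ)^{k_λ}
where k_λ is the size of the *largest* Jordan block for λ (equivalently, the smallest k with (A − λI)^k v = 0 for every generalised eigenvector v of λ).

  λ = 5: largest Jordan block has size 2, contributing (x − 5)^2

So m_A(x) = (x - 5)^2 = x^2 - 10*x + 25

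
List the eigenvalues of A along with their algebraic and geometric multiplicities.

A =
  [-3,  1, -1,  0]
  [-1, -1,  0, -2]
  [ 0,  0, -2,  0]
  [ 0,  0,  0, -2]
λ = -2: alg = 4, geom = 2

Step 1 — factor the characteristic polynomial to read off the algebraic multiplicities:
  χ_A(x) = (x + 2)^4

Step 2 — compute geometric multiplicities via the rank-nullity identity g(λ) = n − rank(A − λI):
  rank(A − (-2)·I) = 2, so dim ker(A − (-2)·I) = n − 2 = 2

Summary:
  λ = -2: algebraic multiplicity = 4, geometric multiplicity = 2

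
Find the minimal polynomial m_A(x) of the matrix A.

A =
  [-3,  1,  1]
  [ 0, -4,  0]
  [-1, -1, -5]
x^2 + 8*x + 16

The characteristic polynomial is χ_A(x) = (x + 4)^3, so the eigenvalues are known. The minimal polynomial is
  m_A(x) = Π_λ (x − λ)^{k_λ}
where k_λ is the size of the *largest* Jordan block for λ (equivalently, the smallest k with (A − λI)^k v = 0 for every generalised eigenvector v of λ).

  λ = -4: largest Jordan block has size 2, contributing (x + 4)^2

So m_A(x) = (x + 4)^2 = x^2 + 8*x + 16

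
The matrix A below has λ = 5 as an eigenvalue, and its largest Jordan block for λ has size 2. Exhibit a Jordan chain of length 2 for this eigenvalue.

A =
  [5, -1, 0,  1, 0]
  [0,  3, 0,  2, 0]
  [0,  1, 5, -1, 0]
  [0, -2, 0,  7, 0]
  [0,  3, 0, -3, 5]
A Jordan chain for λ = 5 of length 2:
v_1 = (-1, -2, 1, -2, 3)ᵀ
v_2 = (0, 1, 0, 0, 0)ᵀ

Let N = A − (5)·I. We want v_2 with N^2 v_2 = 0 but N^1 v_2 ≠ 0; then v_{j-1} := N · v_j for j = 2, …, 2.

Pick v_2 = (0, 1, 0, 0, 0)ᵀ.
Then v_1 = N · v_2 = (-1, -2, 1, -2, 3)ᵀ.

Sanity check: (A − (5)·I) v_1 = (0, 0, 0, 0, 0)ᵀ = 0. ✓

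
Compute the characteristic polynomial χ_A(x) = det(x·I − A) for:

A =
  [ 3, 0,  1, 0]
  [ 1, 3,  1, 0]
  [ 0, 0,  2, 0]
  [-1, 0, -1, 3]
x^4 - 11*x^3 + 45*x^2 - 81*x + 54

Expanding det(x·I − A) (e.g. by cofactor expansion or by noting that A is similar to its Jordan form J, which has the same characteristic polynomial as A) gives
  χ_A(x) = x^4 - 11*x^3 + 45*x^2 - 81*x + 54
which factors as (x - 3)^3*(x - 2). The eigenvalues (with algebraic multiplicities) are λ = 2 with multiplicity 1, λ = 3 with multiplicity 3.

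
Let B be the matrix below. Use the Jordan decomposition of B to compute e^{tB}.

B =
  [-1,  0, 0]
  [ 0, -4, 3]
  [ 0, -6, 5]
e^{tB} =
  [exp(-t), 0, 0]
  [0, -exp(2*t) + 2*exp(-t), exp(2*t) - exp(-t)]
  [0, -2*exp(2*t) + 2*exp(-t), 2*exp(2*t) - exp(-t)]

Strategy: write B = P · J · P⁻¹ where J is a Jordan canonical form, so e^{tB} = P · e^{tJ} · P⁻¹, and e^{tJ} can be computed block-by-block.

B has Jordan form
J =
  [-1,  0, 0]
  [ 0, -1, 0]
  [ 0,  0, 2]
(up to reordering of blocks).

Per-block formulas:
  For a 1×1 block at λ = -1: exp(t · [-1]) = [e^(-1t)].
  For a 1×1 block at λ = 2: exp(t · [2]) = [e^(2t)].

After assembling e^{tJ} and conjugating by P, we get:

e^{tB} =
  [exp(-t), 0, 0]
  [0, -exp(2*t) + 2*exp(-t), exp(2*t) - exp(-t)]
  [0, -2*exp(2*t) + 2*exp(-t), 2*exp(2*t) - exp(-t)]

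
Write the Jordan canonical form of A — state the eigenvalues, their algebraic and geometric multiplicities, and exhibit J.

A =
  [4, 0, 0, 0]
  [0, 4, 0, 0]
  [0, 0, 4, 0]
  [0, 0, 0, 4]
J_1(4) ⊕ J_1(4) ⊕ J_1(4) ⊕ J_1(4)

The characteristic polynomial is
  det(x·I − A) = x^4 - 16*x^3 + 96*x^2 - 256*x + 256 = (x - 4)^4

Eigenvalues and multiplicities (the geometric multiplicity of λ is n − rank(A − λI), which equals the number of Jordan blocks for λ):
  λ = 4: algebraic multiplicity = 4, geometric multiplicity = 4

Determining the block sizes for each eigenvalue:
  λ = 4: gm = am = 4, so every block has size 1 → block sizes [1, 1, 1, 1]

Assembling the blocks gives a Jordan form
J =
  [4, 0, 0, 0]
  [0, 4, 0, 0]
  [0, 0, 4, 0]
  [0, 0, 0, 4]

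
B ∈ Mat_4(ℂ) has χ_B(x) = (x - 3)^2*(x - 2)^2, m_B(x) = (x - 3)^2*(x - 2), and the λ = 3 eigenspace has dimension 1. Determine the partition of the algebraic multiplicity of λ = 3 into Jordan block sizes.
Block sizes for λ = 3: [2]

Step 1 — from the characteristic polynomial, algebraic multiplicity of λ = 3 is 2. From dim ker(B − (3)·I) = 1, there are exactly 1 Jordan blocks for λ = 3.
Step 2 — from the minimal polynomial, the factor (x − 3)^2 tells us the largest block for λ = 3 has size 2.
Step 3 — with total size 2, 1 blocks, and largest block 2, the block sizes (in nonincreasing order) are [2].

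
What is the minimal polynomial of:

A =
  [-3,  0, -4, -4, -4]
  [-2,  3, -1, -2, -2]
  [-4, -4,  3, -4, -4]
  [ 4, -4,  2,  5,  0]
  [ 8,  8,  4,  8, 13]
x^3 - 11*x^2 + 35*x - 25

The characteristic polynomial is χ_A(x) = (x - 5)^4*(x - 1), so the eigenvalues are known. The minimal polynomial is
  m_A(x) = Π_λ (x − λ)^{k_λ}
where k_λ is the size of the *largest* Jordan block for λ (equivalently, the smallest k with (A − λI)^k v = 0 for every generalised eigenvector v of λ).

  λ = 1: largest Jordan block has size 1, contributing (x − 1)
  λ = 5: largest Jordan block has size 2, contributing (x − 5)^2

So m_A(x) = (x - 5)^2*(x - 1) = x^3 - 11*x^2 + 35*x - 25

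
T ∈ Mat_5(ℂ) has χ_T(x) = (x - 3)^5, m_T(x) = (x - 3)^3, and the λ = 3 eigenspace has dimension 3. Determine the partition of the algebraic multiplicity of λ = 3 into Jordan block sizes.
Block sizes for λ = 3: [3, 1, 1]

Step 1 — from the characteristic polynomial, algebraic multiplicity of λ = 3 is 5. From dim ker(T − (3)·I) = 3, there are exactly 3 Jordan blocks for λ = 3.
Step 2 — from the minimal polynomial, the factor (x − 3)^3 tells us the largest block for λ = 3 has size 3.
Step 3 — with total size 5, 3 blocks, and largest block 3, the block sizes (in nonincreasing order) are [3, 1, 1].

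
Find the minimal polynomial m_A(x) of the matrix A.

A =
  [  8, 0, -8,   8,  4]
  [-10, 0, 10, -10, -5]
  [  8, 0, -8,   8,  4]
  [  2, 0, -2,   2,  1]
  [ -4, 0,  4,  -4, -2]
x^2

The characteristic polynomial is χ_A(x) = x^5, so the eigenvalues are known. The minimal polynomial is
  m_A(x) = Π_λ (x − λ)^{k_λ}
where k_λ is the size of the *largest* Jordan block for λ (equivalently, the smallest k with (A − λI)^k v = 0 for every generalised eigenvector v of λ).

  λ = 0: largest Jordan block has size 2, contributing (x − 0)^2

So m_A(x) = x^2 = x^2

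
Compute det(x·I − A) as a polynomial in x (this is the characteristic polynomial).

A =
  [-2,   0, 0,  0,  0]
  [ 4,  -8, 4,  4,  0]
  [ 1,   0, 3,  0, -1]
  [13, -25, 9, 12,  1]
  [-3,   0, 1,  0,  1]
x^5 - 6*x^4 + 8*x^3 + 16*x^2 - 48*x + 32

Expanding det(x·I − A) (e.g. by cofactor expansion or by noting that A is similar to its Jordan form J, which has the same characteristic polynomial as A) gives
  χ_A(x) = x^5 - 6*x^4 + 8*x^3 + 16*x^2 - 48*x + 32
which factors as (x - 2)^4*(x + 2). The eigenvalues (with algebraic multiplicities) are λ = -2 with multiplicity 1, λ = 2 with multiplicity 4.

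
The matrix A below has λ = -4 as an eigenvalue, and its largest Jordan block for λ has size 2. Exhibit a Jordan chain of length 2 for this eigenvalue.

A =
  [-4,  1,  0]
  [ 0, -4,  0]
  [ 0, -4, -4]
A Jordan chain for λ = -4 of length 2:
v_1 = (1, 0, -4)ᵀ
v_2 = (0, 1, 0)ᵀ

Let N = A − (-4)·I. We want v_2 with N^2 v_2 = 0 but N^1 v_2 ≠ 0; then v_{j-1} := N · v_j for j = 2, …, 2.

Pick v_2 = (0, 1, 0)ᵀ.
Then v_1 = N · v_2 = (1, 0, -4)ᵀ.

Sanity check: (A − (-4)·I) v_1 = (0, 0, 0)ᵀ = 0. ✓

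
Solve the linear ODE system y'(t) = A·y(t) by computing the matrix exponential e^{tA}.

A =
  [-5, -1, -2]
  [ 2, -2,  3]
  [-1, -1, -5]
e^{tA} =
  [t^2*exp(-4*t)/2 - t*exp(-4*t) + exp(-4*t), t^2*exp(-4*t)/2 - t*exp(-4*t), t^2*exp(-4*t)/2 - 2*t*exp(-4*t)]
  [-t^2*exp(-4*t)/2 + 2*t*exp(-4*t), -t^2*exp(-4*t)/2 + 2*t*exp(-4*t) + exp(-4*t), -t^2*exp(-4*t)/2 + 3*t*exp(-4*t)]
  [-t*exp(-4*t), -t*exp(-4*t), -t*exp(-4*t) + exp(-4*t)]

Strategy: write A = P · J · P⁻¹ where J is a Jordan canonical form, so e^{tA} = P · e^{tJ} · P⁻¹, and e^{tJ} can be computed block-by-block.

A has Jordan form
J =
  [-4,  1,  0]
  [ 0, -4,  1]
  [ 0,  0, -4]
(up to reordering of blocks).

Per-block formulas:
  For a 3×3 Jordan block J_3(-4): exp(t · J_3(-4)) = e^(-4t)·(I + t·N + (t^2/2)·N^2), where N is the 3×3 nilpotent shift.

After assembling e^{tJ} and conjugating by P, we get:

e^{tA} =
  [t^2*exp(-4*t)/2 - t*exp(-4*t) + exp(-4*t), t^2*exp(-4*t)/2 - t*exp(-4*t), t^2*exp(-4*t)/2 - 2*t*exp(-4*t)]
  [-t^2*exp(-4*t)/2 + 2*t*exp(-4*t), -t^2*exp(-4*t)/2 + 2*t*exp(-4*t) + exp(-4*t), -t^2*exp(-4*t)/2 + 3*t*exp(-4*t)]
  [-t*exp(-4*t), -t*exp(-4*t), -t*exp(-4*t) + exp(-4*t)]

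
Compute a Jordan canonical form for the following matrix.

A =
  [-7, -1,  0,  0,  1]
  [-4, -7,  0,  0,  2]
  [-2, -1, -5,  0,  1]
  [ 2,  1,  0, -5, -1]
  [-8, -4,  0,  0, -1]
J_2(-5) ⊕ J_1(-5) ⊕ J_1(-5) ⊕ J_1(-5)

The characteristic polynomial is
  det(x·I − A) = x^5 + 25*x^4 + 250*x^3 + 1250*x^2 + 3125*x + 3125 = (x + 5)^5

Eigenvalues and multiplicities (the geometric multiplicity of λ is n − rank(A − λI), which equals the number of Jordan blocks for λ):
  λ = -5: algebraic multiplicity = 5, geometric multiplicity = 4

Determining the block sizes for each eigenvalue:
  λ = -5: 4 blocks summing to 5 forces exactly one block of size 2 and the rest size 1 → block sizes [2, 1, 1, 1]

Assembling the blocks gives a Jordan form
J =
  [-5,  1,  0,  0,  0]
  [ 0, -5,  0,  0,  0]
  [ 0,  0, -5,  0,  0]
  [ 0,  0,  0, -5,  0]
  [ 0,  0,  0,  0, -5]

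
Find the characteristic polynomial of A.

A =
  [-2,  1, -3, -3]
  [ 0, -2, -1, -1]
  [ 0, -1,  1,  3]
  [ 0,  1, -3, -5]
x^4 + 8*x^3 + 24*x^2 + 32*x + 16

Expanding det(x·I − A) (e.g. by cofactor expansion or by noting that A is similar to its Jordan form J, which has the same characteristic polynomial as A) gives
  χ_A(x) = x^4 + 8*x^3 + 24*x^2 + 32*x + 16
which factors as (x + 2)^4. The eigenvalues (with algebraic multiplicities) are λ = -2 with multiplicity 4.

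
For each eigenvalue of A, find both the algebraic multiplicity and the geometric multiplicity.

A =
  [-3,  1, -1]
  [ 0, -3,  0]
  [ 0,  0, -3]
λ = -3: alg = 3, geom = 2

Step 1 — factor the characteristic polynomial to read off the algebraic multiplicities:
  χ_A(x) = (x + 3)^3

Step 2 — compute geometric multiplicities via the rank-nullity identity g(λ) = n − rank(A − λI):
  rank(A − (-3)·I) = 1, so dim ker(A − (-3)·I) = n − 1 = 2

Summary:
  λ = -3: algebraic multiplicity = 3, geometric multiplicity = 2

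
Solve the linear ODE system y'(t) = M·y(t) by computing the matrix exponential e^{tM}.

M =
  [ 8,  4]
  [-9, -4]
e^{tM} =
  [6*t*exp(2*t) + exp(2*t), 4*t*exp(2*t)]
  [-9*t*exp(2*t), -6*t*exp(2*t) + exp(2*t)]

Strategy: write M = P · J · P⁻¹ where J is a Jordan canonical form, so e^{tM} = P · e^{tJ} · P⁻¹, and e^{tJ} can be computed block-by-block.

M has Jordan form
J =
  [2, 1]
  [0, 2]
(up to reordering of blocks).

Per-block formulas:
  For a 2×2 Jordan block J_2(2): exp(t · J_2(2)) = e^(2t)·(I + t·N), where N is the 2×2 nilpotent shift.

After assembling e^{tJ} and conjugating by P, we get:

e^{tM} =
  [6*t*exp(2*t) + exp(2*t), 4*t*exp(2*t)]
  [-9*t*exp(2*t), -6*t*exp(2*t) + exp(2*t)]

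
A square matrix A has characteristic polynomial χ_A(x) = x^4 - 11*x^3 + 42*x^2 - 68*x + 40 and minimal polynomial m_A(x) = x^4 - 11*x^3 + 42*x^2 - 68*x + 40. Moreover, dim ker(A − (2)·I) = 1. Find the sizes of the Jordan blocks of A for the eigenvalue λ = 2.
Block sizes for λ = 2: [3]

Step 1 — from the characteristic polynomial, algebraic multiplicity of λ = 2 is 3. From dim ker(A − (2)·I) = 1, there are exactly 1 Jordan blocks for λ = 2.
Step 2 — from the minimal polynomial, the factor (x − 2)^3 tells us the largest block for λ = 2 has size 3.
Step 3 — with total size 3, 1 blocks, and largest block 3, the block sizes (in nonincreasing order) are [3].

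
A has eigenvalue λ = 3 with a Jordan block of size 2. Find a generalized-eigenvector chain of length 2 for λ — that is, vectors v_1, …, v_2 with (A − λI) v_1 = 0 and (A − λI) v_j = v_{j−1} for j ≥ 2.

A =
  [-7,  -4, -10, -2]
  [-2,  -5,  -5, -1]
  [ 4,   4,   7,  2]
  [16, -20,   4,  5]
A Jordan chain for λ = 3 of length 2:
v_1 = (-4, -2, 4, 4)ᵀ
v_2 = (2, 1, -2, 0)ᵀ

Let N = A − (3)·I. We want v_2 with N^2 v_2 = 0 but N^1 v_2 ≠ 0; then v_{j-1} := N · v_j for j = 2, …, 2.

Pick v_2 = (2, 1, -2, 0)ᵀ.
Then v_1 = N · v_2 = (-4, -2, 4, 4)ᵀ.

Sanity check: (A − (3)·I) v_1 = (0, 0, 0, 0)ᵀ = 0. ✓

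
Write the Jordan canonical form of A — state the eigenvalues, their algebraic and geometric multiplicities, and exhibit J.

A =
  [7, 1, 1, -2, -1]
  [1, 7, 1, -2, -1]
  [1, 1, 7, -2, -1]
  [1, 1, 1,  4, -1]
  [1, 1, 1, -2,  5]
J_2(6) ⊕ J_1(6) ⊕ J_1(6) ⊕ J_1(6)

The characteristic polynomial is
  det(x·I − A) = x^5 - 30*x^4 + 360*x^3 - 2160*x^2 + 6480*x - 7776 = (x - 6)^5

Eigenvalues and multiplicities (the geometric multiplicity of λ is n − rank(A − λI), which equals the number of Jordan blocks for λ):
  λ = 6: algebraic multiplicity = 5, geometric multiplicity = 4

Determining the block sizes for each eigenvalue:
  λ = 6: 4 blocks summing to 5 forces exactly one block of size 2 and the rest size 1 → block sizes [2, 1, 1, 1]

Assembling the blocks gives a Jordan form
J =
  [6, 1, 0, 0, 0]
  [0, 6, 0, 0, 0]
  [0, 0, 6, 0, 0]
  [0, 0, 0, 6, 0]
  [0, 0, 0, 0, 6]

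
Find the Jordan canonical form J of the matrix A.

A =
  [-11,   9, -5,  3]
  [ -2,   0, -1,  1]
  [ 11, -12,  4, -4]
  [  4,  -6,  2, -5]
J_3(-3) ⊕ J_1(-3)

The characteristic polynomial is
  det(x·I − A) = x^4 + 12*x^3 + 54*x^2 + 108*x + 81 = (x + 3)^4

Eigenvalues and multiplicities (the geometric multiplicity of λ is n − rank(A − λI), which equals the number of Jordan blocks for λ):
  λ = -3: algebraic multiplicity = 4, geometric multiplicity = 2

Determining the block sizes for each eigenvalue:
  λ = -3: with am = 4 and gm = 2, the partition is not yet determined (e.g. several partitions of 4 into 2 parts exist). Let N = A − (-3)·I. Computing rank(N^1) = 2, rank(N^2) = 1, rank(N^3) = 0; the number of blocks of size ≥ j is rank(N^{j−1}) − rank(N^j), giving [2, 1, 1]. So we have 1 block(s) of size 3, 1 block(s) of size 1 → block sizes [3, 1]

Assembling the blocks gives a Jordan form
J =
  [-3,  1,  0,  0]
  [ 0, -3,  1,  0]
  [ 0,  0, -3,  0]
  [ 0,  0,  0, -3]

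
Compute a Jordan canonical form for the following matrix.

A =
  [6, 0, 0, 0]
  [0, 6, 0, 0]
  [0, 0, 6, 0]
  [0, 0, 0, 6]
J_1(6) ⊕ J_1(6) ⊕ J_1(6) ⊕ J_1(6)

The characteristic polynomial is
  det(x·I − A) = x^4 - 24*x^3 + 216*x^2 - 864*x + 1296 = (x - 6)^4

Eigenvalues and multiplicities (the geometric multiplicity of λ is n − rank(A − λI), which equals the number of Jordan blocks for λ):
  λ = 6: algebraic multiplicity = 4, geometric multiplicity = 4

Determining the block sizes for each eigenvalue:
  λ = 6: gm = am = 4, so every block has size 1 → block sizes [1, 1, 1, 1]

Assembling the blocks gives a Jordan form
J =
  [6, 0, 0, 0]
  [0, 6, 0, 0]
  [0, 0, 6, 0]
  [0, 0, 0, 6]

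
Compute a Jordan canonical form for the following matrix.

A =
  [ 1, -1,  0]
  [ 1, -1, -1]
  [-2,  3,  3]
J_3(1)

The characteristic polynomial is
  det(x·I − A) = x^3 - 3*x^2 + 3*x - 1 = (x - 1)^3

Eigenvalues and multiplicities (the geometric multiplicity of λ is n − rank(A − λI), which equals the number of Jordan blocks for λ):
  λ = 1: algebraic multiplicity = 3, geometric multiplicity = 1

Determining the block sizes for each eigenvalue:
  λ = 1: one block (gm = 1), so the single block has size am = 3 → block sizes [3]

Assembling the blocks gives a Jordan form
J =
  [1, 1, 0]
  [0, 1, 1]
  [0, 0, 1]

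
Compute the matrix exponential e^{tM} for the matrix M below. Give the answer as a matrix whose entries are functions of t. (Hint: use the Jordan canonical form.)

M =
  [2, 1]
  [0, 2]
e^{tM} =
  [exp(2*t), t*exp(2*t)]
  [0, exp(2*t)]

Strategy: write M = P · J · P⁻¹ where J is a Jordan canonical form, so e^{tM} = P · e^{tJ} · P⁻¹, and e^{tJ} can be computed block-by-block.

M has Jordan form
J =
  [2, 1]
  [0, 2]
(up to reordering of blocks).

Per-block formulas:
  For a 2×2 Jordan block J_2(2): exp(t · J_2(2)) = e^(2t)·(I + t·N), where N is the 2×2 nilpotent shift.

After assembling e^{tJ} and conjugating by P, we get:

e^{tM} =
  [exp(2*t), t*exp(2*t)]
  [0, exp(2*t)]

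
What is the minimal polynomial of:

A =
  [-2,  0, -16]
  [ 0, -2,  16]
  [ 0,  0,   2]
x^2 - 4

The characteristic polynomial is χ_A(x) = (x - 2)*(x + 2)^2, so the eigenvalues are known. The minimal polynomial is
  m_A(x) = Π_λ (x − λ)^{k_λ}
where k_λ is the size of the *largest* Jordan block for λ (equivalently, the smallest k with (A − λI)^k v = 0 for every generalised eigenvector v of λ).

  λ = -2: largest Jordan block has size 1, contributing (x + 2)
  λ = 2: largest Jordan block has size 1, contributing (x − 2)

So m_A(x) = (x - 2)*(x + 2) = x^2 - 4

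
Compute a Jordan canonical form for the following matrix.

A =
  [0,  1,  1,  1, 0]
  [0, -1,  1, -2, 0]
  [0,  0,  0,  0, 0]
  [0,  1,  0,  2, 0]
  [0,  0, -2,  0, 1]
J_3(0) ⊕ J_1(1) ⊕ J_1(1)

The characteristic polynomial is
  det(x·I − A) = x^5 - 2*x^4 + x^3 = x^3*(x - 1)^2

Eigenvalues and multiplicities (the geometric multiplicity of λ is n − rank(A − λI), which equals the number of Jordan blocks for λ):
  λ = 0: algebraic multiplicity = 3, geometric multiplicity = 1
  λ = 1: algebraic multiplicity = 2, geometric multiplicity = 2

Determining the block sizes for each eigenvalue:
  λ = 0: one block (gm = 1), so the single block has size am = 3 → block sizes [3]
  λ = 1: gm = am = 2, so every block has size 1 → block sizes [1, 1]

Assembling the blocks gives a Jordan form
J =
  [0, 1, 0, 0, 0]
  [0, 0, 1, 0, 0]
  [0, 0, 0, 0, 0]
  [0, 0, 0, 1, 0]
  [0, 0, 0, 0, 1]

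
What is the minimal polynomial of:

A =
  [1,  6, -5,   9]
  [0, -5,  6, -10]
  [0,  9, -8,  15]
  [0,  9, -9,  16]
x^2 - 2*x + 1

The characteristic polynomial is χ_A(x) = (x - 1)^4, so the eigenvalues are known. The minimal polynomial is
  m_A(x) = Π_λ (x − λ)^{k_λ}
where k_λ is the size of the *largest* Jordan block for λ (equivalently, the smallest k with (A − λI)^k v = 0 for every generalised eigenvector v of λ).

  λ = 1: largest Jordan block has size 2, contributing (x − 1)^2

So m_A(x) = (x - 1)^2 = x^2 - 2*x + 1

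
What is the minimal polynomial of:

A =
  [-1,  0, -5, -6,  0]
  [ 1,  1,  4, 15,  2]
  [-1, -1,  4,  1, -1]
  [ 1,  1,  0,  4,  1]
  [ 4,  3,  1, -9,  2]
x^5 - 10*x^4 + 25*x^3 + 20*x^2 - 80*x - 64

The characteristic polynomial is χ_A(x) = (x - 4)^3*(x + 1)^2, so the eigenvalues are known. The minimal polynomial is
  m_A(x) = Π_λ (x − λ)^{k_λ}
where k_λ is the size of the *largest* Jordan block for λ (equivalently, the smallest k with (A − λI)^k v = 0 for every generalised eigenvector v of λ).

  λ = -1: largest Jordan block has size 2, contributing (x + 1)^2
  λ = 4: largest Jordan block has size 3, contributing (x − 4)^3

So m_A(x) = (x - 4)^3*(x + 1)^2 = x^5 - 10*x^4 + 25*x^3 + 20*x^2 - 80*x - 64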